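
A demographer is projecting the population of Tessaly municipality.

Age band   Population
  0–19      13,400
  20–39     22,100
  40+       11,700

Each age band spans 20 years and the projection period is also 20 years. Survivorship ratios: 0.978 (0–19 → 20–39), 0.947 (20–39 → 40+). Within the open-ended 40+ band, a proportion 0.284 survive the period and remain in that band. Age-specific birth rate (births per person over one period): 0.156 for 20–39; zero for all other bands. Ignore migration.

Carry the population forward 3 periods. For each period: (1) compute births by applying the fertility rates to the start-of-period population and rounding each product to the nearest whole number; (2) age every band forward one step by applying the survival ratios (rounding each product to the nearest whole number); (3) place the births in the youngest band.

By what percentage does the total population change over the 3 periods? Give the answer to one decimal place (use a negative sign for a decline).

-76.3

Period 1.
Births: 22100 × 0.156 = 3448
20–39: 13400 × 0.978 = 13105
40+: 22100 × 0.947 + 11700 × 0.284 = 20929 + 3323 = 24252
Giving 3448 / 13105 / 24252.
Period 2.
Births: 13105 × 0.156 = 2044
20–39: 3448 × 0.978 = 3372
40+: 13105 × 0.947 + 24252 × 0.284 = 12410 + 6888 = 19298
Giving 2044 / 3372 / 19298.
Period 3.
Births: 3372 × 0.156 = 526
20–39: 2044 × 0.978 = 1999
40+: 3372 × 0.947 + 19298 × 0.284 = 3193 + 5481 = 8674
Giving 526 / 1999 / 8674.
Total: 47200 → 11199; change = -36001; percentage change = -76.3%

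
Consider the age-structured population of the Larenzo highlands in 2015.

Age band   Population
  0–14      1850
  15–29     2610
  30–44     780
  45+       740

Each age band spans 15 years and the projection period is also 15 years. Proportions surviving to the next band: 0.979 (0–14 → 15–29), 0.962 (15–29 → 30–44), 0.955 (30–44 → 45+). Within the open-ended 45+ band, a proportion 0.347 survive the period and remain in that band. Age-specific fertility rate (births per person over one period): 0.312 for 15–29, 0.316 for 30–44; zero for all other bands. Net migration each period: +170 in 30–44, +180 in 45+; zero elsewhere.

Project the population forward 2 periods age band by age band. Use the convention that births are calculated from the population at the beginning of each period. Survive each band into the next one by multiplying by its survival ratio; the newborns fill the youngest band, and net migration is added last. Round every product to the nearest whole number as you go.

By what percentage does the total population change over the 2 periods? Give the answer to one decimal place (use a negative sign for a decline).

25.6

(Bands numbered youngest = 1 to oldest = 4.)
Period 1:
Births: 2610 × 0.312 = 814, 780 × 0.316 = 246 — total 1060
Band 2: 1850 × 0.979 = 1811
Band 3: 2610 × 0.962 = 2511
Band 4: 780 × 0.955 + 740 × 0.347 = 745 + 257 = 1002
Net migration: Band 3 + 170 → 2681; Band 4 + 180 → 1182
Giving 1060 / 1811 / 2681 / 1182.
Period 2:
Births: 1811 × 0.312 = 565, 2681 × 0.316 = 847 — total 1412
Band 2: 1060 × 0.979 = 1038
Band 3: 1811 × 0.962 = 1742
Band 4: 2681 × 0.955 + 1182 × 0.347 = 2560 + 410 = 2970
Net migration: Band 3 + 170 → 1912; Band 4 + 180 → 3150
Giving 1412 / 1038 / 1912 / 3150.
Total: 5980 → 7512; change = 1532; percentage change = 25.6%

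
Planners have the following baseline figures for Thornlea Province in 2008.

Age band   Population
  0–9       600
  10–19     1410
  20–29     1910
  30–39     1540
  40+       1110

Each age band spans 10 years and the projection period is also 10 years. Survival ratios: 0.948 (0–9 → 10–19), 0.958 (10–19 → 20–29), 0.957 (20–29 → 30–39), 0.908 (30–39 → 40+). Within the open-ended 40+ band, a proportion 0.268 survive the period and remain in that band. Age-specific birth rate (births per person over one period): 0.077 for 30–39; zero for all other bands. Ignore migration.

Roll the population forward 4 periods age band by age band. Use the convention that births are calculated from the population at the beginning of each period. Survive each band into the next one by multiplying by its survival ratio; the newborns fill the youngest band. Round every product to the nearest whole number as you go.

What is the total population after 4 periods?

Call the groups 1 to 5, youngest first.
Period 1:
Births: 1540 * 0.077 = 119
Group 2: 600 * 0.948 = 569
Group 3: 1410 * 0.958 = 1351
Group 4: 1910 * 0.957 = 1828
Group 5: 1540 * 0.908 + 1110 * 0.268 = 1398 + 297 = 1695
Population now: 0–9=119, 10–19=569, 20–29=1351, 30–39=1828, 40+=1695
Period 2:
Births: 1828 * 0.077 = 141
Group 2: 119 * 0.948 = 113
Group 3: 569 * 0.958 = 545
Group 4: 1351 * 0.957 = 1293
Group 5: 1828 * 0.908 + 1695 * 0.268 = 1660 + 454 = 2114
Population now: 0–9=141, 10–19=113, 20–29=545, 30–39=1293, 40+=2114
Period 3:
Births: 1293 * 0.077 = 100
Group 2: 141 * 0.948 = 134
Group 3: 113 * 0.958 = 108
Group 4: 545 * 0.957 = 522
Group 5: 1293 * 0.908 + 2114 * 0.268 = 1174 + 567 = 1741
Population now: 0–9=100, 10–19=134, 20–29=108, 30–39=522, 40+=1741
Period 4:
Births: 522 * 0.077 = 40
Group 2: 100 * 0.948 = 95
Group 3: 134 * 0.958 = 128
Group 4: 108 * 0.957 = 103
Group 5: 522 * 0.908 + 1741 * 0.268 = 474 + 467 = 941
Population now: 0–9=40, 10–19=95, 20–29=128, 30–39=103, 40+=941
Total after period 4: 40 + 95 + 128 + 103 + 941 = 1307

1307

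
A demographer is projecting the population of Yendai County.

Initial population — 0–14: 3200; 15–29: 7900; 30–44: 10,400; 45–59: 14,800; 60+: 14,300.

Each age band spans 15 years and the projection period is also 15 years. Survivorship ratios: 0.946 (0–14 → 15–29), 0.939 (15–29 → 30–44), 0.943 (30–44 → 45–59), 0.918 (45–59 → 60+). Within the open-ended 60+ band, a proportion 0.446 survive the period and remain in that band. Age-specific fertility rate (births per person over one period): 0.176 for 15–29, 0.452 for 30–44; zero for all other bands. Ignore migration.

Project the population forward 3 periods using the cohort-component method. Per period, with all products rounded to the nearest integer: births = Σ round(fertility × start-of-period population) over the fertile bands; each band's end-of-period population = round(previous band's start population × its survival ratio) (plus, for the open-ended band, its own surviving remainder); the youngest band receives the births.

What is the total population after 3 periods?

After projecting period 1:
Births: 7900 × 0.176 = 1390 ; 10400 × 0.452 = 4701 → 6091
15–29: 3200 × 0.946 = 3027
30–44: 7900 × 0.939 = 7418
45–59: 10400 × 0.943 = 9807
60+: 14800 × 0.918 + 14300 × 0.446 = 13586 + 6378 = 19964
Population now: 0–14=6091, 15–29=3027, 30–44=7418, 45–59=9807, 60+=19964
After projecting period 2:
Births: 3027 × 0.176 = 533 ; 7418 × 0.452 = 3353 → 3886
15–29: 6091 × 0.946 = 5762
30–44: 3027 × 0.939 = 2842
45–59: 7418 × 0.943 = 6995
60+: 9807 × 0.918 + 19964 × 0.446 = 9003 + 8904 = 17907
Population now: 0–14=3886, 15–29=5762, 30–44=2842, 45–59=6995, 60+=17907
After projecting period 3:
Births: 5762 × 0.176 = 1014 ; 2842 × 0.452 = 1285 → 2299
15–29: 3886 × 0.946 = 3676
30–44: 5762 × 0.939 = 5411
45–59: 2842 × 0.943 = 2680
60+: 6995 × 0.918 + 17907 × 0.446 = 6421 + 7987 = 14408
Population now: 0–14=2299, 15–29=3676, 30–44=5411, 45–59=2680, 60+=14408
Total after period 3: 2299 + 3676 + 5411 + 2680 + 14408 = 28474

28474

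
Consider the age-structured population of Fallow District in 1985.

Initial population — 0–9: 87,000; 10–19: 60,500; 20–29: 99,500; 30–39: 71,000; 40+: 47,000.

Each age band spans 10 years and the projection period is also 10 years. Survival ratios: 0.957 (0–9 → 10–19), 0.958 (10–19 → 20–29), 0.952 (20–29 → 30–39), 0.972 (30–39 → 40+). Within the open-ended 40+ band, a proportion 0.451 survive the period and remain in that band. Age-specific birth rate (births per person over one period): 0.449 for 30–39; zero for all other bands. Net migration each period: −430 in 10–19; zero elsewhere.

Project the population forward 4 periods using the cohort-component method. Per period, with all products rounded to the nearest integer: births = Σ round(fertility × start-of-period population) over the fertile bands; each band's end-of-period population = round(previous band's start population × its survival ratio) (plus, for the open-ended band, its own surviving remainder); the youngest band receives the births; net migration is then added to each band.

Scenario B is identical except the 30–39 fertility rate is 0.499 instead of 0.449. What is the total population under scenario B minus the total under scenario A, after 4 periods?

[period 1]
Births: 71000 * 0.449 = 31879
10–19: 87000 * 0.957 = 83259
20–29: 60500 * 0.958 = 57959
30–39: 99500 * 0.952 = 94724
40+: 71000 * 0.972 + 47000 * 0.451 = 69012 + 21197 = 90209
Net migration: 10–19 − 430 → 82829
Giving 31879 / 82829 / 57959 / 94724 / 90209.
[period 2]
Births: 94724 * 0.449 = 42531
10–19: 31879 * 0.957 = 30508
20–29: 82829 * 0.958 = 79350
30–39: 57959 * 0.952 = 55177
40+: 94724 * 0.972 + 90209 * 0.451 = 92072 + 40684 = 132756
Net migration: 10–19 − 430 → 30078
Giving 42531 / 30078 / 79350 / 55177 / 132756.
[period 3]
Births: 55177 * 0.449 = 24774
10–19: 42531 * 0.957 = 40702
20–29: 30078 * 0.958 = 28815
30–39: 79350 * 0.952 = 75541
40+: 55177 * 0.972 + 132756 * 0.451 = 53632 + 59873 = 113505
Net migration: 10–19 − 430 → 40272
Giving 24774 / 40272 / 28815 / 75541 / 113505.
[period 4]
Births: 75541 * 0.449 = 33918
10–19: 24774 * 0.957 = 23709
20–29: 40272 * 0.958 = 38581
30–39: 28815 * 0.952 = 27432
40+: 75541 * 0.972 + 113505 * 0.451 = 73426 + 51191 = 124617
Net migration: 10–19 − 430 → 23279
Giving 33918 / 23279 / 38581 / 27432 / 124617.
Scenario A total after 4 periods: 247827
Scenario B projection —
[period 1]
Births: 71000 * 0.499 = 35429
10–19: 87000 * 0.957 = 83259
20–29: 60500 * 0.958 = 57959
30–39: 99500 * 0.952 = 94724
40+: 71000 * 0.972 + 47000 * 0.451 = 69012 + 21197 = 90209
Net migration: 10–19 − 430 → 82829
Giving 35429 / 82829 / 57959 / 94724 / 90209.
[period 2]
Births: 94724 * 0.499 = 47267
10–19: 35429 * 0.957 = 33906
20–29: 82829 * 0.958 = 79350
30–39: 57959 * 0.952 = 55177
40+: 94724 * 0.972 + 90209 * 0.451 = 92072 + 40684 = 132756
Net migration: 10–19 − 430 → 33476
Giving 47267 / 33476 / 79350 / 55177 / 132756.
[period 3]
Births: 55177 * 0.499 = 27533
10–19: 47267 * 0.957 = 45235
20–29: 33476 * 0.958 = 32070
30–39: 79350 * 0.952 = 75541
40+: 55177 * 0.972 + 132756 * 0.451 = 53632 + 59873 = 113505
Net migration: 10–19 − 430 → 44805
Giving 27533 / 44805 / 32070 / 75541 / 113505.
[period 4]
Births: 75541 * 0.499 = 37695
10–19: 27533 * 0.957 = 26349
20–29: 44805 * 0.958 = 42923
30–39: 32070 * 0.952 = 30531
40+: 75541 * 0.972 + 113505 * 0.451 = 73426 + 51191 = 124617
Net migration: 10–19 − 430 → 25919
Giving 37695 / 25919 / 42923 / 30531 / 124617.
Scenario B total after 4 periods: 261685
Difference B − A = 261685 − 247827 = 13858

13858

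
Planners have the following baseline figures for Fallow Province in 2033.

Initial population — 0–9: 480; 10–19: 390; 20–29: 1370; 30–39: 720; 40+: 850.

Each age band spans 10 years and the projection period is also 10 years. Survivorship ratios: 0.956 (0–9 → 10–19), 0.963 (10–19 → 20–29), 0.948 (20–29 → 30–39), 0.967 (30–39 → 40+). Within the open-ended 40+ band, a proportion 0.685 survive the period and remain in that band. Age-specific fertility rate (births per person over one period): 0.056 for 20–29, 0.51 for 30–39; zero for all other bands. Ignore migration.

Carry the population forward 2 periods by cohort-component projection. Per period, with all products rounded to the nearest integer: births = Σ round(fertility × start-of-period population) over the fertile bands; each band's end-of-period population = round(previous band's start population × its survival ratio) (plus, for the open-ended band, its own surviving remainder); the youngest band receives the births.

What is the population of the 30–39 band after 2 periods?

Period 1:
Births: 1370 * 0.056 = 77  |  720 * 0.51 = 367 → total 444
10–19: 480 * 0.956 = 459
20–29: 390 * 0.963 = 376
30–39: 1370 * 0.948 = 1299
40+: 720 * 0.967 + 850 * 0.685 = 696 + 582 = 1278
End of period: [444, 459, 376, 1299, 1278]
Period 2:
Births: 376 * 0.056 = 21  |  1299 * 0.51 = 662 → total 683
10–19: 444 * 0.956 = 424
20–29: 459 * 0.963 = 442
30–39: 376 * 0.948 = 356
40+: 1299 * 0.967 + 1278 * 0.685 = 1256 + 875 = 2131
End of period: [683, 424, 442, 356, 2131]

356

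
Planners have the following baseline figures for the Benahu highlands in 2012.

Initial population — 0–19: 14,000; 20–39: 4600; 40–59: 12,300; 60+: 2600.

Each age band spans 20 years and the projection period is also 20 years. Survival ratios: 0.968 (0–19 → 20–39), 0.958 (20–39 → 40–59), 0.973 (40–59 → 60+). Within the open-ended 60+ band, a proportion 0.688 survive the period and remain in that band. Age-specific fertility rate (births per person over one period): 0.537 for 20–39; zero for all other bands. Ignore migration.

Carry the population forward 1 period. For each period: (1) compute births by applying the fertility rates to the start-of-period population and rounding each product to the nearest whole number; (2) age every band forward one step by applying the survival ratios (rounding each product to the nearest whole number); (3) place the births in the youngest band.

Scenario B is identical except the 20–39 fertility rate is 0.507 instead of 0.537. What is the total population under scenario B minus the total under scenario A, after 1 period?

After projecting period 1:
Births: 4600 × 0.537 = 2470
20–39: 14000 × 0.968 = 13552
40–59: 4600 × 0.958 = 4407
60+: 12300 × 0.973 + 2600 × 0.688 = 11968 + 1789 = 13757
→ [2470, 13552, 4407, 13757]
Scenario A total after 1 period: 34186
Scenario B projection —
After projecting period 1:
Births: 4600 × 0.507 = 2332
20–39: 14000 × 0.968 = 13552
40–59: 4600 × 0.958 = 4407
60+: 12300 × 0.973 + 2600 × 0.688 = 11968 + 1789 = 13757
→ [2332, 13552, 4407, 13757]
Scenario B total after 1 period: 34048
Difference B − A = 34048 − 34186 = -138

-138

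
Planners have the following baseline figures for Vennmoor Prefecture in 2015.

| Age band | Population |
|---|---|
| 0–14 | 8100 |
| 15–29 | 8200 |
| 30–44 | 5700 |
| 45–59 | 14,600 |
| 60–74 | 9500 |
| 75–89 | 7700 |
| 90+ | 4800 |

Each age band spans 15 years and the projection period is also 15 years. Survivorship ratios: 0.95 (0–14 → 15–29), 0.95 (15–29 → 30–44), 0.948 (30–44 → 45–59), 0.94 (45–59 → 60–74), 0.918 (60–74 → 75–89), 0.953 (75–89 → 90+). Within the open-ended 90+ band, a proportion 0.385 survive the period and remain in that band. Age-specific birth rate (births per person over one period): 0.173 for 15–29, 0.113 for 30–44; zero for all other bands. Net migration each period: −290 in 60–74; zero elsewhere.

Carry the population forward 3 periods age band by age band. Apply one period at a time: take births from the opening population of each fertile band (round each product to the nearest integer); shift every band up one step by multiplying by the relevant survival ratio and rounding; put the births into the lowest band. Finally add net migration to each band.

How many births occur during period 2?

2211

Period 1.
Births: 8200 * 0.173 = 1419  |  5700 * 0.113 = 644 → 2063
15–29: 8100 * 0.95 = 7695
30–44: 8200 * 0.95 = 7790
45–59: 5700 * 0.948 = 5404
60–74: 14600 * 0.94 = 13724
75–89: 9500 * 0.918 = 8721
90+: 7700 * 0.953 + 4800 * 0.385 = 7338 + 1848 = 9186
Net migration: 60–74 − 290 → 13434
→ [2063, 7695, 7790, 5404, 13434, 8721, 9186]
Period 2.
Births: 7695 * 0.173 = 1331  |  7790 * 0.113 = 880 → 2211
15–29: 2063 * 0.95 = 1960
30–44: 7695 * 0.95 = 7310
45–59: 7790 * 0.948 = 7385
60–74: 5404 * 0.94 = 5080
75–89: 13434 * 0.918 = 12332
90+: 8721 * 0.953 + 9186 * 0.385 = 8311 + 3537 = 11848
Net migration: 60–74 − 290 → 4790
→ [2211, 1960, 7310, 7385, 4790, 12332, 11848]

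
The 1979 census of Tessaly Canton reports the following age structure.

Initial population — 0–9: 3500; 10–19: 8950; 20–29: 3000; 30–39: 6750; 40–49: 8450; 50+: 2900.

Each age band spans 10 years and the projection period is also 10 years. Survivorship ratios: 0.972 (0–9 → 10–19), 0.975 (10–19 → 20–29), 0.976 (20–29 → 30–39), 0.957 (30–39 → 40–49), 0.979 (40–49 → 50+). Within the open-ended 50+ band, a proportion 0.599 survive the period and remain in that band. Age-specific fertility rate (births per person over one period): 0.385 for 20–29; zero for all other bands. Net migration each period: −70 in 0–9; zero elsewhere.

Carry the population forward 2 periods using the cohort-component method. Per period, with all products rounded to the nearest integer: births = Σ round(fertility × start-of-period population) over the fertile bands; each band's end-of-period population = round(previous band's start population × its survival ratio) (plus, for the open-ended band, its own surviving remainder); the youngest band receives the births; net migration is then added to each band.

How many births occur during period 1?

Numbering the groups 1..6 from youngest to oldest:
[period 1]
Births: 3000 * 0.385 = 1155
Group 2: 3500 * 0.972 = 3402
Group 3: 8950 * 0.975 = 8726
Group 4: 3000 * 0.976 = 2928
Group 5: 6750 * 0.957 = 6460
Group 6: 8450 * 0.979 + 2900 * 0.599 = 8273 + 1737 = 10010
Net migration: Group 1 − 70 → 1085
End of period: [1085, 3402, 8726, 2928, 6460, 10010]

1155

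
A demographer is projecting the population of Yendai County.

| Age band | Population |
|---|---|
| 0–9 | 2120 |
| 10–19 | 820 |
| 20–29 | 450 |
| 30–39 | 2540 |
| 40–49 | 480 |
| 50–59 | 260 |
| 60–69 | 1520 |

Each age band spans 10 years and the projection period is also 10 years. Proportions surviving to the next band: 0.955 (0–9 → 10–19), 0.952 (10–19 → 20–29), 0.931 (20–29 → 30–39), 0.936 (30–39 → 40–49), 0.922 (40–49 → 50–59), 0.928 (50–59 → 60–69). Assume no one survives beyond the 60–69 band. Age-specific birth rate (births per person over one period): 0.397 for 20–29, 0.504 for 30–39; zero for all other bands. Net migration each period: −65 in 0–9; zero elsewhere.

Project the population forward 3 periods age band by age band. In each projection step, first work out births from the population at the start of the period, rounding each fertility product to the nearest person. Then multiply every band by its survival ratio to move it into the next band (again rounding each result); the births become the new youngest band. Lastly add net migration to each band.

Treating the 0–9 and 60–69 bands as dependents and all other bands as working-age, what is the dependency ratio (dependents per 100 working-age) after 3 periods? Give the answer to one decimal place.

68.3

Period 1:
Births: 450 × 0.397 = 179, 2540 × 0.504 = 1280 — total 1459
10–19: 2120 × 0.955 = 2025
20–29: 820 × 0.952 = 781
30–39: 450 × 0.931 = 419
40–49: 2540 × 0.936 = 2377
50–59: 480 × 0.922 = 443
60–69: 260 × 0.928 = 241
Net migration: 0–9 − 65 → 1394
End of period: [1394, 2025, 781, 419, 2377, 443, 241]
Period 2:
Births: 781 × 0.397 = 310, 419 × 0.504 = 211 — total 521
10–19: 1394 × 0.955 = 1331
20–29: 2025 × 0.952 = 1928
30–39: 781 × 0.931 = 727
40–49: 419 × 0.936 = 392
50–59: 2377 × 0.922 = 2192
60–69: 443 × 0.928 = 411
Net migration: 0–9 − 65 → 456
End of period: [456, 1331, 1928, 727, 392, 2192, 411]
Period 3:
Births: 1928 × 0.397 = 765, 727 × 0.504 = 366 — total 1131
10–19: 456 × 0.955 = 435
20–29: 1331 × 0.952 = 1267
30–39: 1928 × 0.931 = 1795
40–49: 727 × 0.936 = 680
50–59: 392 × 0.922 = 361
60–69: 2192 × 0.928 = 2034
Net migration: 0–9 − 65 → 1066
End of period: [1066, 435, 1267, 1795, 680, 361, 2034]
Dependents (band 0–9 + band 60–69) = 1066 + 2034 = 3100; working-age = 4538; ratio = 3100/4538 × 100 = 68.3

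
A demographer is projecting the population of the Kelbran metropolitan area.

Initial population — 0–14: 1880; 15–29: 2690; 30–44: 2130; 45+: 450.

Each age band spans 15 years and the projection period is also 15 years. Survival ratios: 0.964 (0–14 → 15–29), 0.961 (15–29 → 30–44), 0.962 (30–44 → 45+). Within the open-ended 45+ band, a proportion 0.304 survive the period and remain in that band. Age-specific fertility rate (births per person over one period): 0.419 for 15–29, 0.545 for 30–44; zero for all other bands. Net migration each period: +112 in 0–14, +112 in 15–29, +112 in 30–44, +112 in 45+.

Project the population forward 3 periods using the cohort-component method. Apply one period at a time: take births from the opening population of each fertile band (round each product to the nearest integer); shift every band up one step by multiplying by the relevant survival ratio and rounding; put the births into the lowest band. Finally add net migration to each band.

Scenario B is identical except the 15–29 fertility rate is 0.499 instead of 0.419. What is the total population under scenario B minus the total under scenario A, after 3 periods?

645

(Groups numbered youngest = 1 to oldest = 4.)
After projecting period 1:
Births: 2690 * 0.419 = 1127, 2130 * 0.545 = 1161 → total 2288
Group 2: 1880 * 0.964 = 1812
Group 3: 2690 * 0.961 = 2585
Group 4: 2130 * 0.962 + 450 * 0.304 = 2049 + 137 = 2186
Net migration: Group 1 + 112 → 2400; Group 2 + 112 → 1924; Group 3 + 112 → 2697; Group 4 + 112 → 2298
End of period: [2400, 1924, 2697, 2298]
After projecting period 2:
Births: 1924 * 0.419 = 806, 2697 * 0.545 = 1470 → total 2276
Group 2: 2400 * 0.964 = 2314
Group 3: 1924 * 0.961 = 1849
Group 4: 2697 * 0.962 + 2298 * 0.304 = 2595 + 699 = 3294
Net migration: Group 1 + 112 → 2388; Group 2 + 112 → 2426; Group 3 + 112 → 1961; Group 4 + 112 → 3406
End of period: [2388, 2426, 1961, 3406]
After projecting period 3:
Births: 2426 * 0.419 = 1016, 1961 * 0.545 = 1069 → total 2085
Group 2: 2388 * 0.964 = 2302
Group 3: 2426 * 0.961 = 2331
Group 4: 1961 * 0.962 + 3406 * 0.304 = 1886 + 1035 = 2921
Net migration: Group 1 + 112 → 2197; Group 2 + 112 → 2414; Group 3 + 112 → 2443; Group 4 + 112 → 3033
End of period: [2197, 2414, 2443, 3033]
Scenario A total after 3 periods: 10087
Scenario B projection —
After projecting period 1:
Births: 2690 * 0.499 = 1342, 2130 * 0.545 = 1161 → total 2503
Group 2: 1880 * 0.964 = 1812
Group 3: 2690 * 0.961 = 2585
Group 4: 2130 * 0.962 + 450 * 0.304 = 2049 + 137 = 2186
Net migration: Group 1 + 112 → 2615; Group 2 + 112 → 1924; Group 3 + 112 → 2697; Group 4 + 112 → 2298
End of period: [2615, 1924, 2697, 2298]
After projecting period 2:
Births: 1924 * 0.499 = 960, 2697 * 0.545 = 1470 → total 2430
Group 2: 2615 * 0.964 = 2521
Group 3: 1924 * 0.961 = 1849
Group 4: 2697 * 0.962 + 2298 * 0.304 = 2595 + 699 = 3294
Net migration: Group 1 + 112 → 2542; Group 2 + 112 → 2633; Group 3 + 112 → 1961; Group 4 + 112 → 3406
End of period: [2542, 2633, 1961, 3406]
After projecting period 3:
Births: 2633 * 0.499 = 1314, 1961 * 0.545 = 1069 → total 2383
Group 2: 2542 * 0.964 = 2450
Group 3: 2633 * 0.961 = 2530
Group 4: 1961 * 0.962 + 3406 * 0.304 = 1886 + 1035 = 2921
Net migration: Group 1 + 112 → 2495; Group 2 + 112 → 2562; Group 3 + 112 → 2642; Group 4 + 112 → 3033
End of period: [2495, 2562, 2642, 3033]
Scenario B total after 3 periods: 10732
Difference B − A = 10732 − 10087 = 645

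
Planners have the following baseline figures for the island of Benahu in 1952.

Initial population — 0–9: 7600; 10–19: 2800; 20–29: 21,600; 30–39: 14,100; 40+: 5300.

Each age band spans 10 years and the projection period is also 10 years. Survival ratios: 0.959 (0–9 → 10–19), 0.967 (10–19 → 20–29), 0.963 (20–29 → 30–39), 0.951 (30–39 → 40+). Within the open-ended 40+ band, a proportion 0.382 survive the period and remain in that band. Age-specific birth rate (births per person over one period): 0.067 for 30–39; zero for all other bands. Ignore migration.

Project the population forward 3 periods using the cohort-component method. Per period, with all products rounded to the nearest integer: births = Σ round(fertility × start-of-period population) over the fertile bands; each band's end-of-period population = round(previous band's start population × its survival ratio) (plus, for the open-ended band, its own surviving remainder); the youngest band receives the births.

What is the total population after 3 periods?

21463

— Period 1 —
Births: 14100 × 0.067 = 945
10–19: 7600 × 0.959 = 7288
20–29: 2800 × 0.967 = 2708
30–39: 21600 × 0.963 = 20801
40+: 14100 × 0.951 + 5300 × 0.382 = 13409 + 2025 = 15434
End of period: [945, 7288, 2708, 20801, 15434]
— Period 2 —
Births: 20801 × 0.067 = 1394
10–19: 945 × 0.959 = 906
20–29: 7288 × 0.967 = 7047
30–39: 2708 × 0.963 = 2608
40+: 20801 × 0.951 + 15434 × 0.382 = 19782 + 5896 = 25678
End of period: [1394, 906, 7047, 2608, 25678]
— Period 3 —
Births: 2608 × 0.067 = 175
10–19: 1394 × 0.959 = 1337
20–29: 906 × 0.967 = 876
30–39: 7047 × 0.963 = 6786
40+: 2608 × 0.951 + 25678 × 0.382 = 2480 + 9809 = 12289
End of period: [175, 1337, 876, 6786, 12289]
Total after period 3: 175 + 1337 + 876 + 6786 + 12289 = 21463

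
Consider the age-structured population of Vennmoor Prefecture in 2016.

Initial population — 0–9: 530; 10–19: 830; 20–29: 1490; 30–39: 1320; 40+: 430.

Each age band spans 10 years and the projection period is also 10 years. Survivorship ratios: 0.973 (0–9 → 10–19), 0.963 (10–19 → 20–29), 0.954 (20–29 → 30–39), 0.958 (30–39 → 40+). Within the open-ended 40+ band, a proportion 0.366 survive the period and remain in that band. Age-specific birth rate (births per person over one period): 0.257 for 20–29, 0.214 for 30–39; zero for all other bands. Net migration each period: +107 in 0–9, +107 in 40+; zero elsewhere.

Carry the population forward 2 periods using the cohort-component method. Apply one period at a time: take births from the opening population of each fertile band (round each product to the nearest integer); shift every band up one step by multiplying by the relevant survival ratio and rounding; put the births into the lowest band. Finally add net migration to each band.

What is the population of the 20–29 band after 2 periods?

497

Call the groups 1 to 5, youngest first.
After projecting period 1:
Births: 1490 × 0.257 = 383, 1320 × 0.214 = 282 → 665
Group 2: 530 × 0.973 = 516
Group 3: 830 × 0.963 = 799
Group 4: 1490 × 0.954 = 1421
Group 5: 1320 × 0.958 + 430 × 0.366 = 1265 + 157 = 1422
Net migration: Group 1 + 107 → 772; Group 5 + 107 → 1529
Population now: 0–9=772, 10–19=516, 20–29=799, 30–39=1421, 40+=1529
After projecting period 2:
Births: 799 × 0.257 = 205, 1421 × 0.214 = 304 → 509
Group 2: 772 × 0.973 = 751
Group 3: 516 × 0.963 = 497
Group 4: 799 × 0.954 = 762
Group 5: 1421 × 0.958 + 1529 × 0.366 = 1361 + 560 = 1921
Net migration: Group 1 + 107 → 616; Group 5 + 107 → 2028
Population now: 0–9=616, 10–19=751, 20–29=497, 30–39=762, 40+=2028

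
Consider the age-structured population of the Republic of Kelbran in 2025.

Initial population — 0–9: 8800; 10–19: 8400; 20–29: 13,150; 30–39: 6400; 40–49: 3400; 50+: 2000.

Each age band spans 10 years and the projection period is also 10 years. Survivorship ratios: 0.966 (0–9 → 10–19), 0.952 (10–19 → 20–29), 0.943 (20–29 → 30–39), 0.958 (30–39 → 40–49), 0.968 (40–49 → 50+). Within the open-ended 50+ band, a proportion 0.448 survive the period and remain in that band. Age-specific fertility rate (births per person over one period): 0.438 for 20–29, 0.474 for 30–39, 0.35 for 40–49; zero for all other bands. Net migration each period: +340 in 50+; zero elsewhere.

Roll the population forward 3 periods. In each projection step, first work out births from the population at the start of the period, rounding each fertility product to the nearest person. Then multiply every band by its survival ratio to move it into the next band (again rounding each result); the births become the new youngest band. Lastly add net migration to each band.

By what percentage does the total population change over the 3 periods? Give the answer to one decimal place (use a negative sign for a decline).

Numbering the bands 1..6 from youngest to oldest:
After projecting period 1:
Births: 13150 × 0.438 = 5760 ; 6400 × 0.474 = 3034 ; 3400 × 0.35 = 1190 → total 9984
Band 2: 8800 × 0.966 = 8501
Band 3: 8400 × 0.952 = 7997
Band 4: 13150 × 0.943 = 12400
Band 5: 6400 × 0.958 = 6131
Band 6: 3400 × 0.968 + 2000 × 0.448 = 3291 + 896 = 4187
Net migration: Band 6 + 340 → 4527
Population now: 0–9=9984, 10–19=8501, 20–29=7997, 30–39=12400, 40–49=6131, 50+=4527
After projecting period 2:
Births: 7997 × 0.438 = 3503 ; 12400 × 0.474 = 5878 ; 6131 × 0.35 = 2146 → total 11527
Band 2: 9984 × 0.966 = 9645
Band 3: 8501 × 0.952 = 8093
Band 4: 7997 × 0.943 = 7541
Band 5: 12400 × 0.958 = 11879
Band 6: 6131 × 0.968 + 4527 × 0.448 = 5935 + 2028 = 7963
Net migration: Band 6 + 340 → 8303
Population now: 0–9=11527, 10–19=9645, 20–29=8093, 30–39=7541, 40–49=11879, 50+=8303
After projecting period 3:
Births: 8093 × 0.438 = 3545 ; 7541 × 0.474 = 3574 ; 11879 × 0.35 = 4158 → total 11277
Band 2: 11527 × 0.966 = 11135
Band 3: 9645 × 0.952 = 9182
Band 4: 8093 × 0.943 = 7632
Band 5: 7541 × 0.958 = 7224
Band 6: 11879 × 0.968 + 8303 × 0.448 = 11499 + 3720 = 15219
Net migration: Band 6 + 340 → 15559
Population now: 0–9=11277, 10–19=11135, 20–29=9182, 30–39=7632, 40–49=7224, 50+=15559
Total: 42150 → 62009; change = 19859; percentage change = 47.1%

47.1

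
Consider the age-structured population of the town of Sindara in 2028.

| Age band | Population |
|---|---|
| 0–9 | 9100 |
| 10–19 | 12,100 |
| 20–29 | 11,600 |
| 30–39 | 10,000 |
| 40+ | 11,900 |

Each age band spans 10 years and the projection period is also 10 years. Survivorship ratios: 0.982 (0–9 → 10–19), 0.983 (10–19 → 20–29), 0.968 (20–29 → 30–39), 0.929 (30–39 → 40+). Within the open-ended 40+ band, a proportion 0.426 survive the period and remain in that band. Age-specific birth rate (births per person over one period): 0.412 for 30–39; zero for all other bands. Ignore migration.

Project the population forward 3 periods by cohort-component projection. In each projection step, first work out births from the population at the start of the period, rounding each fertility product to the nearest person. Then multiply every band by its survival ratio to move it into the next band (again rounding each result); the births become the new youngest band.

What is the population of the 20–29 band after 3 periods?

3977

Period 1:
Births: 10000 × 0.412 = 4120
10–19: 9100 × 0.982 = 8936
20–29: 12100 × 0.983 = 11894
30–39: 11600 × 0.968 = 11229
40+: 10000 × 0.929 + 11900 × 0.426 = 9290 + 5069 = 14359
Giving 4120 / 8936 / 11894 / 11229 / 14359.
Period 2:
Births: 11229 × 0.412 = 4626
10–19: 4120 × 0.982 = 4046
20–29: 8936 × 0.983 = 8784
30–39: 11894 × 0.968 = 11513
40+: 11229 × 0.929 + 14359 × 0.426 = 10432 + 6117 = 16549
Giving 4626 / 4046 / 8784 / 11513 / 16549.
Period 3:
Births: 11513 × 0.412 = 4743
10–19: 4626 × 0.982 = 4543
20–29: 4046 × 0.983 = 3977
30–39: 8784 × 0.968 = 8503
40+: 11513 × 0.929 + 16549 × 0.426 = 10696 + 7050 = 17746
Giving 4743 / 4543 / 3977 / 8503 / 17746.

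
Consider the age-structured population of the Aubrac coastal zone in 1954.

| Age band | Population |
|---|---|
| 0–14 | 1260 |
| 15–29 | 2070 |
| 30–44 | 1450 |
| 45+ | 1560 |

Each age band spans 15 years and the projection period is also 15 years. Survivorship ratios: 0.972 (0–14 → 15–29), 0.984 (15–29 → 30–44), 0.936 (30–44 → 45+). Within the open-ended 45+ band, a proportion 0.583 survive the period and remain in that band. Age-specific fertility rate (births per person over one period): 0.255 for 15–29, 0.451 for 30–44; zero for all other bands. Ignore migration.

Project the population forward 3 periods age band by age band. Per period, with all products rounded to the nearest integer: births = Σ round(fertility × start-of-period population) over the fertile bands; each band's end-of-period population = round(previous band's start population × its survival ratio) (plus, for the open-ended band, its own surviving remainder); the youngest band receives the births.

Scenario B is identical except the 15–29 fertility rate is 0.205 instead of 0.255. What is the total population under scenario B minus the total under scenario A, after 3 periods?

Period 1.
Births: 2070 × 0.255 = 528  |  1450 × 0.451 = 654 ⇒ total 1182
15–29: 1260 × 0.972 = 1225
30–44: 2070 × 0.984 = 2037
45+: 1450 × 0.936 + 1560 × 0.583 = 1357 + 909 = 2266
→ [1182, 1225, 2037, 2266]
Period 2.
Births: 1225 × 0.255 = 312  |  2037 × 0.451 = 919 ⇒ total 1231
15–29: 1182 × 0.972 = 1149
30–44: 1225 × 0.984 = 1205
45+: 2037 × 0.936 + 2266 × 0.583 = 1907 + 1321 = 3228
→ [1231, 1149, 1205, 3228]
Period 3.
Births: 1149 × 0.255 = 293  |  1205 × 0.451 = 543 ⇒ total 836
15–29: 1231 × 0.972 = 1197
30–44: 1149 × 0.984 = 1131
45+: 1205 × 0.936 + 3228 × 0.583 = 1128 + 1882 = 3010
→ [836, 1197, 1131, 3010]
Scenario A total after 3 periods: 6174
Scenario B projection —
Period 1.
Births: 2070 × 0.205 = 424  |  1450 × 0.451 = 654 ⇒ total 1078
15–29: 1260 × 0.972 = 1225
30–44: 2070 × 0.984 = 2037
45+: 1450 × 0.936 + 1560 × 0.583 = 1357 + 909 = 2266
→ [1078, 1225, 2037, 2266]
Period 2.
Births: 1225 × 0.205 = 251  |  2037 × 0.451 = 919 ⇒ total 1170
15–29: 1078 × 0.972 = 1048
30–44: 1225 × 0.984 = 1205
45+: 2037 × 0.936 + 2266 × 0.583 = 1907 + 1321 = 3228
→ [1170, 1048, 1205, 3228]
Period 3.
Births: 1048 × 0.205 = 215  |  1205 × 0.451 = 543 ⇒ total 758
15–29: 1170 × 0.972 = 1137
30–44: 1048 × 0.984 = 1031
45+: 1205 × 0.936 + 3228 × 0.583 = 1128 + 1882 = 3010
→ [758, 1137, 1031, 3010]
Scenario B total after 3 periods: 5936
Difference B − A = 5936 − 6174 = -238

-238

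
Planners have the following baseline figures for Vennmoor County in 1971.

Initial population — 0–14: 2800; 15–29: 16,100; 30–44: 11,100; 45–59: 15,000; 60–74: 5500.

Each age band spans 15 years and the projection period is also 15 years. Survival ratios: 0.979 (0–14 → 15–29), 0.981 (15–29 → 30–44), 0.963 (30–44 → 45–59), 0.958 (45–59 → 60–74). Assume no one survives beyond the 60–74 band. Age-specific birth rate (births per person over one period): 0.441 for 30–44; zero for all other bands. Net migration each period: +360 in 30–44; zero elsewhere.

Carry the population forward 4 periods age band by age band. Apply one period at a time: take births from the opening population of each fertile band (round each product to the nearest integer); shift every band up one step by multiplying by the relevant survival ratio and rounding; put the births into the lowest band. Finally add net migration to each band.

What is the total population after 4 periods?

18437

After projecting period 1:
Births: 11100 * 0.441 = 4895
15–29: 2800 * 0.979 = 2741
30–44: 16100 * 0.981 = 15794
45–59: 11100 * 0.963 = 10689
60–74: 15000 * 0.958 = 14370
Net migration: 30–44 + 360 → 16154
Giving 4895 / 2741 / 16154 / 10689 / 14370.
After projecting period 2:
Births: 16154 * 0.441 = 7124
15–29: 4895 * 0.979 = 4792
30–44: 2741 * 0.981 = 2689
45–59: 16154 * 0.963 = 15556
60–74: 10689 * 0.958 = 10240
Net migration: 30–44 + 360 → 3049
Giving 7124 / 4792 / 3049 / 15556 / 10240.
After projecting period 3:
Births: 3049 * 0.441 = 1345
15–29: 7124 * 0.979 = 6974
30–44: 4792 * 0.981 = 4701
45–59: 3049 * 0.963 = 2936
60–74: 15556 * 0.958 = 14903
Net migration: 30–44 + 360 → 5061
Giving 1345 / 6974 / 5061 / 2936 / 14903.
After projecting period 4:
Births: 5061 * 0.441 = 2232
15–29: 1345 * 0.979 = 1317
30–44: 6974 * 0.981 = 6841
45–59: 5061 * 0.963 = 4874
60–74: 2936 * 0.958 = 2813
Net migration: 30–44 + 360 → 7201
Giving 2232 / 1317 / 7201 / 4874 / 2813.
Total after period 4: 2232 + 1317 + 7201 + 4874 + 2813 = 18437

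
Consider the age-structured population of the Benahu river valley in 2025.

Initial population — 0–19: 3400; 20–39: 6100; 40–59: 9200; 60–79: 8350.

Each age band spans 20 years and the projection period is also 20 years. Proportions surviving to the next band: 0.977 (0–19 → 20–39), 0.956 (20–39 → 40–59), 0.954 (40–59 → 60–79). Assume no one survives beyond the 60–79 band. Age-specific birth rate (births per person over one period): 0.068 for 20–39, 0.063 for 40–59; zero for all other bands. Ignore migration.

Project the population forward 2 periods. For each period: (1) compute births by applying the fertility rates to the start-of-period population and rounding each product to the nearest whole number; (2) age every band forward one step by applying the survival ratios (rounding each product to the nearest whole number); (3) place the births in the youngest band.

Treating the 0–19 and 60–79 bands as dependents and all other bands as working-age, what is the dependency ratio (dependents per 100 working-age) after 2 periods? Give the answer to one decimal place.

Numbering the bands 1..4 from youngest to oldest:
— Period 1 —
Births: 6100 × 0.068 = 415  |  9200 × 0.063 = 580 — total 995
Band 2: 3400 × 0.977 = 3322
Band 3: 6100 × 0.956 = 5832
Band 4: 9200 × 0.954 = 8777
Population now: 0–19=995, 20–39=3322, 40–59=5832, 60–79=8777
— Period 2 —
Births: 3322 × 0.068 = 226  |  5832 × 0.063 = 367 — total 593
Band 2: 995 × 0.977 = 972
Band 3: 3322 × 0.956 = 3176
Band 4: 5832 × 0.954 = 5564
Population now: 0–19=593, 20–39=972, 40–59=3176, 60–79=5564
Dependents (band 0–19 + band 60–79) = 593 + 5564 = 6157; working-age = 4148; ratio = 6157/4148 × 100 = 148.4

148.4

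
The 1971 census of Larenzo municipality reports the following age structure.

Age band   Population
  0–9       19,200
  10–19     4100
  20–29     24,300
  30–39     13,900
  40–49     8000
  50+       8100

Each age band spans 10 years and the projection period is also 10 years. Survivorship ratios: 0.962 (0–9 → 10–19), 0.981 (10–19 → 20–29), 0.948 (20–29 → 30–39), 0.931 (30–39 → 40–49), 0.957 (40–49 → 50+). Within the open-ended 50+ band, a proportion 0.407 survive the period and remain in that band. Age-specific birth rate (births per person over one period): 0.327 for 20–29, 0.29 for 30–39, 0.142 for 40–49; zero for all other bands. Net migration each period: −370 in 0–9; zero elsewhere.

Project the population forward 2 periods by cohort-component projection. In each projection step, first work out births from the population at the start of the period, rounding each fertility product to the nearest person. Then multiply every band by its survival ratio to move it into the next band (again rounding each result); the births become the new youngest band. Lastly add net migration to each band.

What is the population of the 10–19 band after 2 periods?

12259

Numbering the bands 1..6 from youngest to oldest:
Period 1.
Births: 24300 × 0.327 = 7946  |  13900 × 0.29 = 4031  |  8000 × 0.142 = 1136 → total 13113
Band 2: 19200 × 0.962 = 18470
Band 3: 4100 × 0.981 = 4022
Band 4: 24300 × 0.948 = 23036
Band 5: 13900 × 0.931 = 12941
Band 6: 8000 × 0.957 + 8100 × 0.407 = 7656 + 3297 = 10953
Net migration: Band 1 − 370 → 12743
End of period: [12743, 18470, 4022, 23036, 12941, 10953]
Period 2.
Births: 4022 × 0.327 = 1315  |  23036 × 0.29 = 6680  |  12941 × 0.142 = 1838 → total 9833
Band 2: 12743 × 0.962 = 12259
Band 3: 18470 × 0.981 = 18119
Band 4: 4022 × 0.948 = 3813
Band 5: 23036 × 0.931 = 21447
Band 6: 12941 × 0.957 + 10953 × 0.407 = 12385 + 4458 = 16843
Net migration: Band 1 − 370 → 9463
End of period: [9463, 12259, 18119, 3813, 21447, 16843]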